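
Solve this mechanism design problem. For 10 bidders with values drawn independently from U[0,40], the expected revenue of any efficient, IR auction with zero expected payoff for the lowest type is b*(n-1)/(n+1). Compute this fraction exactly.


Step 1: By Revenue Equivalence, expected revenue = b*(n-1)/(n+1)
Step 2: Substituting n = 10, b = 40
Step 3: Revenue = 40*(10-1)/(10+1) = 40*9/11
Step 4: Revenue = 360/11

360/11


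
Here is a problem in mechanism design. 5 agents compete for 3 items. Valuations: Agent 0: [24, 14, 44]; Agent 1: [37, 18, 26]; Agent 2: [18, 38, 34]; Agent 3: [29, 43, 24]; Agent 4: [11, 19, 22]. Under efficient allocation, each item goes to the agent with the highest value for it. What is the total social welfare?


Step 1: For each item, find the maximum value among all agents.
Step 2: Item 0 -> Agent 1 (value 37)
Step 3: Item 1 -> Agent 3 (value 43)
Step 4: Item 2 -> Agent 0 (value 44)
Step 5: Total welfare = 37 + 43 + 44 = 124

124


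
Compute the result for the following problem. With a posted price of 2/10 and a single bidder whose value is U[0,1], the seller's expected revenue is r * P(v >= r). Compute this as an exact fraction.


Step 1: Posted price r = 1/5, value support [0,1]
Step 2: P(v >= r) = (1 - 1/5)/1 = 4/5
Step 3: Expected revenue = r * P(v >= r) = 1/5 * 4/5
Step 4: Revenue = 4/25

4/25


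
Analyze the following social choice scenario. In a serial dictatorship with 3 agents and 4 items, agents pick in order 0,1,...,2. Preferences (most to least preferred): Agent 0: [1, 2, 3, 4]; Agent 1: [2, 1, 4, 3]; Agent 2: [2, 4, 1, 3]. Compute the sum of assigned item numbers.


Step 1: Agent 0 picks item 1
Step 2: Agent 1 picks item 2
Step 3: Agent 2 picks item 4
Step 4: Sum = 1 + 2 + 4 = 7

7


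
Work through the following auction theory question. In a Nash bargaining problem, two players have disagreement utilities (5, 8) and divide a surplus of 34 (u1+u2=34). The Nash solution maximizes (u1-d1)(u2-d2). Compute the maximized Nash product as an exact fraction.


Step 1: The Nash solution splits surplus symmetrically above the disagreement point
Step 2: u1 = (total + d1 - d2)/2 = (34 + 5 - 8)/2 = 31/2
Step 3: u2 = (total - d1 + d2)/2 = (34 - 5 + 8)/2 = 37/2
Step 4: Nash product = (31/2 - 5) * (37/2 - 8)
Step 5: = 21/2 * 21/2 = 441/4

441/4


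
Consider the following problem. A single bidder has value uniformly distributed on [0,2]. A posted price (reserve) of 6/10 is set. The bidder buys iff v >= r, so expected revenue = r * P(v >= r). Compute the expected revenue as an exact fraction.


Step 1: Posted price r = 3/5, value support [0,2]
Step 2: P(v >= r) = (2 - 3/5)/2 = 7/10
Step 3: Expected revenue = r * P(v >= r) = 3/5 * 7/10
Step 4: Revenue = 21/50

21/50


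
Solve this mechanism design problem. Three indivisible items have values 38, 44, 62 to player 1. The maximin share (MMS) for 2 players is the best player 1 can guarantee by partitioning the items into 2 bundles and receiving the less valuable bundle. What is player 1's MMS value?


Step 1: Item values = 38, 44, 62
Step 2: Enumerate all 2-bundle partitions and take the smaller bundle:
  Partition 1: {38} vs {44,62} -> bundles 38, 106; min = 38
  Partition 2: {44} vs {38,62} -> bundles 44, 100; min = 44
  Partition 3: {62} vs {38,44} -> bundles 62, 82; min = 62
Step 3: MMS = max(38, 44, 62) = 62

62


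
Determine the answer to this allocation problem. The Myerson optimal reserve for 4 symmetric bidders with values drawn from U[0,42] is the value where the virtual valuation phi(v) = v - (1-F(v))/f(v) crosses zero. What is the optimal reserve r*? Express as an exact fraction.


Step 1: For U[0,42], F(v) = v/42 and f(v) = 1/42
Step 2: phi(v) = v - (1 - v/42)/(1/42) = v - (42 - v) = 2v - 42
Step 3: Set phi(r*) = 0: 2r* - 42 = 0
Step 4: r* = 42/2 = 21 (the number of bidders n = 4 does not enter)

21


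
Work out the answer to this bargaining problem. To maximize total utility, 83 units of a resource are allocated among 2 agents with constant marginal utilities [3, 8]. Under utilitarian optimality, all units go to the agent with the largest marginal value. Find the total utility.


Step 1: The marginal utilities are [3, 8]
Step 2: The highest marginal utility is 8
Step 3: All 83 units go to that agent
Step 4: Total utility = 8 * 83 = 664

664


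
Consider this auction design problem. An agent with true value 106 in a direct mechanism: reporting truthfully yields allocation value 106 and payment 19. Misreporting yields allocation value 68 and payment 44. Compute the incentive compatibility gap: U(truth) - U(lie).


Step 1: U(truth) = value - payment = 106 - 19 = 87
Step 2: U(lie) = allocation - payment = 68 - 44 = 24
Step 3: IC gap = 87 - 24 = 63

63


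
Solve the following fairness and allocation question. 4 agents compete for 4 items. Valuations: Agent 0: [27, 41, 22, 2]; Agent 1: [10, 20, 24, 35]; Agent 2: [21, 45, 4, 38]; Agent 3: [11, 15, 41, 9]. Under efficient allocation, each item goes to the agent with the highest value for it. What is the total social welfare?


Step 1: For each item, find the maximum value among all agents.
Step 2: Item 0 -> Agent 0 (value 27)
Step 3: Item 1 -> Agent 2 (value 45)
Step 4: Item 2 -> Agent 3 (value 41)
Step 5: Item 3 -> Agent 2 (value 38)
Step 6: Total welfare = 27 + 45 + 41 + 38 = 151

151


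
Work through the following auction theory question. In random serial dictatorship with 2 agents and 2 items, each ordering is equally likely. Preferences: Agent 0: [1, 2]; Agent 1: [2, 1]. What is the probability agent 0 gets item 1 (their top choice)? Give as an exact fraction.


Step 1: Agent 0 wants item 1
Step 2: There are 2 possible orderings of agents
Step 3: In 2 orderings, agent 0 gets item 1
Step 4: Probability = 2/2 = 1

1


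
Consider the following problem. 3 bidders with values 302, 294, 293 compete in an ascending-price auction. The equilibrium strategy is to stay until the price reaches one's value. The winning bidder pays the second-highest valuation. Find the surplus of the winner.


Step 1: Identify the highest value: 302
Step 2: Identify the second-highest value: 294
Step 3: The final price = second-highest value = 294
Step 4: Surplus = 302 - 294 = 8

8


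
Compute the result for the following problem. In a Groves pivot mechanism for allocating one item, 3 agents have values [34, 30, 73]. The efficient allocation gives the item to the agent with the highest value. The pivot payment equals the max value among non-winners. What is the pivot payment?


Step 1: The efficient winner is agent 2 with value 73
Step 2: Other agents' values: [34, 30]
Step 3: Pivot payment = max(others) = 34
Step 4: The winner pays 34

34


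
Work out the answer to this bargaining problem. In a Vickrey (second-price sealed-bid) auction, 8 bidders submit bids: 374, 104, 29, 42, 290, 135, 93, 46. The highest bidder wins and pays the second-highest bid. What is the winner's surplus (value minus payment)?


Step 1: Sort bids in descending order: 374, 290, 135, 104, 93, 46, 42, 29
Step 2: The winning bid is the highest: 374
Step 3: The payment equals the second-highest bid: 290
Step 4: Surplus = winner's bid - payment = 374 - 290 = 84

84


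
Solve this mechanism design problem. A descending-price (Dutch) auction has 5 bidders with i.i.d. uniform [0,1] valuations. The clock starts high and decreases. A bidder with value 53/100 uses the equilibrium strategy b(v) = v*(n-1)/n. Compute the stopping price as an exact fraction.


Step 1: Dutch auctions are strategically equivalent to first-price auctions
Step 2: The equilibrium bid is b(v) = v*(n-1)/n
Step 3: b = 53/100 * 4/5
Step 4: b = 53/125

53/125


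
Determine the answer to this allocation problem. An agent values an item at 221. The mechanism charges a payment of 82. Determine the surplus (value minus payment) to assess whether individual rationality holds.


Step 1: Surplus = value - payment = 221 - 82 = 139
Step 2: IR is satisfied (surplus >= 0)

139


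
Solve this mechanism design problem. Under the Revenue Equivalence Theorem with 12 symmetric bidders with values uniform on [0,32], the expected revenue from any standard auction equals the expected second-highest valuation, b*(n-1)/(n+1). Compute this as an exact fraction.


Step 1: By Revenue Equivalence, expected revenue = b*(n-1)/(n+1)
Step 2: Substituting n = 12, b = 32
Step 3: Revenue = 32*(12-1)/(12+1) = 32*11/13
Step 4: Revenue = 352/13

352/13


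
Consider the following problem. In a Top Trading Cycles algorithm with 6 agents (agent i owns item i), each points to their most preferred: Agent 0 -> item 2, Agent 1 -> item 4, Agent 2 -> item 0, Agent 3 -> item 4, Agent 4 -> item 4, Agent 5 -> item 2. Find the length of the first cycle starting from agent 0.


Step 1: Trace the pointer graph from agent 0: 0 -> 2 -> 0
Step 2: A cycle is detected when we revisit agent 0
Step 3: The cycle is: 0 -> 2 -> 0
Step 4: Cycle length = 2

2


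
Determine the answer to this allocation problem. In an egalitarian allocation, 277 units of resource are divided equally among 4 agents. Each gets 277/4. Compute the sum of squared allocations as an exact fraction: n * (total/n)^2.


Step 1: Each agent's share = 277/4
Step 2: Square of each share = (277/4)^2 = 76729/16
Step 3: Sum of squares = 4 * 76729/16 = 76729/4

76729/4


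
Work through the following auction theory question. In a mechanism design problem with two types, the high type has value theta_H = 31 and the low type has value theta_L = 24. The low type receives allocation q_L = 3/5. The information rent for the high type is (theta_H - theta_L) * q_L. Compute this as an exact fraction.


Step 1: theta_H - theta_L = 31 - 24 = 7
Step 2: Information rent = (theta_H - theta_L) * q_L
Step 3: = 7 * 3/5
Step 4: = 21/5

21/5


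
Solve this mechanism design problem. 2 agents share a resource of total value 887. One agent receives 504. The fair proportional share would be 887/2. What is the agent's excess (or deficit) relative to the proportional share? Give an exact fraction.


Step 1: Proportional share = 887/2
Step 2: Agent's actual allocation = 504
Step 3: Excess = 504 - 887/2 = 121/2

121/2


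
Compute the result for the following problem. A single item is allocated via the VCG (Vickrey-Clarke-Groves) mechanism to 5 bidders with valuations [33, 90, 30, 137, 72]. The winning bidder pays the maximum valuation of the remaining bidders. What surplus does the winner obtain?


Step 1: The winner is the agent with the highest value: agent 3 with value 137
Step 2: Values of other agents: [33, 90, 30, 72]
Step 3: VCG payment = max of others' values = 90
Step 4: Surplus = 137 - 90 = 47

47


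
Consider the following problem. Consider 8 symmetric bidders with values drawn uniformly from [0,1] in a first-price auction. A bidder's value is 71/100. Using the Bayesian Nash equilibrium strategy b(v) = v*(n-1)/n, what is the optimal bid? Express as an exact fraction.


Step 1: The symmetric BNE bidding function is b(v) = v * (n-1) / n
Step 2: Substitute v = 71/100 and n = 8
Step 3: b = 71/100 * 7/8
Step 4: b = 497/800

497/800


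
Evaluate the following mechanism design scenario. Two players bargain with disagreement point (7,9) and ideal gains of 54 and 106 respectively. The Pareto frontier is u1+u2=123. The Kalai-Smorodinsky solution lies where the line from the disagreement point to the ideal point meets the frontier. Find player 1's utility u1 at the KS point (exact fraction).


Step 1: At the KS point, (u1-d1)/r1 = (u2-d2)/r2 = t and u1+u2 = 123
Step 2: u1 = d1 + r1*t and u2 = d2 + r2*t, so (d1 + r1*t) + (d2 + r2*t) = 123
Step 3: t = (123 - 7 - 9)/(54 + 106) = 107/160
Step 4: u1 = d1 + r1*t = 7 + 54 * 107/160 = 3449/80
Step 5: (Check: u2 = d2 + r2*t = 6391/80; u1+u2 = 3449/80 + 6391/80 = 123, on the frontier.)

3449/80


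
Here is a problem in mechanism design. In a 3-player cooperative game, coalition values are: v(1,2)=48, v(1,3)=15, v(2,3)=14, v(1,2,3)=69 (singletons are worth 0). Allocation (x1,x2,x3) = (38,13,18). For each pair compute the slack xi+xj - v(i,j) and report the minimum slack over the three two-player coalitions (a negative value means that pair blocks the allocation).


Step 1: Slack for coalition (1,2): x1+x2 - v12 = 51 - 48 = 3
Step 2: Slack for coalition (1,3): x1+x3 - v13 = 56 - 15 = 41
Step 3: Slack for coalition (2,3): x2+x3 - v23 = 31 - 14 = 17
Step 4: Minimum slack = min(3, 41, 17) = 3, attained by (1,2); no pair can gain by deviating, so the allocation is in the core

3


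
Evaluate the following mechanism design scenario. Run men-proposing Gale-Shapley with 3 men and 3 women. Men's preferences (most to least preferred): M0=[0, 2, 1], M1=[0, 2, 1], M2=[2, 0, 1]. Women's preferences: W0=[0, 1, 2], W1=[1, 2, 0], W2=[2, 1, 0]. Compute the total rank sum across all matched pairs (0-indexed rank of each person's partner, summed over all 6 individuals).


Step 1: Run Gale-Shapley (men propose, women hold best offer):
  M0 proposes to W0; she accepts
  M1 proposes to W0; rejected
  M1 proposes to W2; she accepts
  M2 proposes to W2; she switches from M1
  M1 proposes to W1; she accepts
Step 2: Final matching: W0-M0, W1-M1, W2-M2
Step 3: 0-indexed ranks (man's rank of his match, then woman's): 0 + 0 + 2 + 0 + 0 + 0
Step 4: Total rank sum = 2

2


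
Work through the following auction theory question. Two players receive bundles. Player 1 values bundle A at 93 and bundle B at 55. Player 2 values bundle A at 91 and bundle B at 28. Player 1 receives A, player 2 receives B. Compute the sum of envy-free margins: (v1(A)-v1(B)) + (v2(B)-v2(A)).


Step 1: Player 1's margin = v1(A) - v1(B) = 93 - 55 = 38
Step 2: Player 2's margin = v2(B) - v2(A) = 28 - 91 = -63
Step 3: Total margin = 38 + -63 = -25

-25


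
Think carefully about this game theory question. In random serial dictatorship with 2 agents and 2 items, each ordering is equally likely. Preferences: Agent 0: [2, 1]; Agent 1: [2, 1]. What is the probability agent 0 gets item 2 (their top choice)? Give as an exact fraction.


Step 1: Agent 0 wants item 2
Step 2: There are 2 possible orderings of agents
Step 3: In 1 orderings, agent 0 gets item 2
Step 4: Probability = 1/2

1/2


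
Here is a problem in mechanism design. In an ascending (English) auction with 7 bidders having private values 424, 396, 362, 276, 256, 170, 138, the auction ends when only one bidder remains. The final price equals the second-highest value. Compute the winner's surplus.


Step 1: Identify the highest value: 424
Step 2: Identify the second-highest value: 396
Step 3: The final price = second-highest value = 396
Step 4: Surplus = 424 - 396 = 28

28


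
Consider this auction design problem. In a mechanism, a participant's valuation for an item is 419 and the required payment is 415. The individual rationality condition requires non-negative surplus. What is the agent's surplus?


Step 1: Surplus = value - payment = 419 - 415 = 4
Step 2: IR is satisfied (surplus >= 0)

4


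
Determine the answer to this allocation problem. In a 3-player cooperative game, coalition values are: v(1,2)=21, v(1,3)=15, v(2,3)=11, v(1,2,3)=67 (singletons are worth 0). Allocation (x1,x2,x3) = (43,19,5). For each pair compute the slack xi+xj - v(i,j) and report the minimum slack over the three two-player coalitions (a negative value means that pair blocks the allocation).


Step 1: Slack for coalition (1,2): x1+x2 - v12 = 62 - 21 = 41
Step 2: Slack for coalition (1,3): x1+x3 - v13 = 48 - 15 = 33
Step 3: Slack for coalition (2,3): x2+x3 - v23 = 24 - 11 = 13
Step 4: Minimum slack = min(41, 33, 13) = 13, attained by (2,3); no pair can gain by deviating, so the allocation is in the core

13


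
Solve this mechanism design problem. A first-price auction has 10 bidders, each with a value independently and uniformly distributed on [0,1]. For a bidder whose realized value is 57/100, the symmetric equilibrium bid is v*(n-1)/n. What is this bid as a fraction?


Step 1: The symmetric BNE bidding function is b(v) = v * (n-1) / n
Step 2: Substitute v = 57/100 and n = 10
Step 3: b = 57/100 * 9/10
Step 4: b = 513/1000

513/1000


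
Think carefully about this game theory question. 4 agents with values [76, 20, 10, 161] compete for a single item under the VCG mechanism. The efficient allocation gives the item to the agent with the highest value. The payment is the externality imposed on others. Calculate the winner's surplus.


Step 1: The winner is the agent with the highest value: agent 3 with value 161
Step 2: Values of other agents: [76, 20, 10]
Step 3: VCG payment = max of others' values = 76
Step 4: Surplus = 161 - 76 = 85

85


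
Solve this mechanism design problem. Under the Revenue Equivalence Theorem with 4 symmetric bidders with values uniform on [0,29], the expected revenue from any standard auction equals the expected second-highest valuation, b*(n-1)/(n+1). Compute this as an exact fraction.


Step 1: By Revenue Equivalence, expected revenue = b*(n-1)/(n+1)
Step 2: Substituting n = 4, b = 29
Step 3: Revenue = 29*(4-1)/(4+1) = 29*3/5
Step 4: Revenue = 87/5

87/5


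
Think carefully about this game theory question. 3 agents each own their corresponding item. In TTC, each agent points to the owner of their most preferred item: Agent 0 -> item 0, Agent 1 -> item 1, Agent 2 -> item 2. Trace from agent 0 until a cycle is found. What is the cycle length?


Step 1: Trace the pointer graph from agent 0: 0 -> 0
Step 2: A cycle is detected when we revisit agent 0
Step 3: The cycle is: 0 -> 0
Step 4: Cycle length = 1

1


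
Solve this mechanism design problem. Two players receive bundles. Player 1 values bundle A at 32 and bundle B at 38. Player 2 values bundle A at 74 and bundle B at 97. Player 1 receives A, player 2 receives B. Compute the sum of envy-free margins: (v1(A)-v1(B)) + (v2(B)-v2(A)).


Step 1: Player 1's margin = v1(A) - v1(B) = 32 - 38 = -6
Step 2: Player 2's margin = v2(B) - v2(A) = 97 - 74 = 23
Step 3: Total margin = -6 + 23 = 17

17


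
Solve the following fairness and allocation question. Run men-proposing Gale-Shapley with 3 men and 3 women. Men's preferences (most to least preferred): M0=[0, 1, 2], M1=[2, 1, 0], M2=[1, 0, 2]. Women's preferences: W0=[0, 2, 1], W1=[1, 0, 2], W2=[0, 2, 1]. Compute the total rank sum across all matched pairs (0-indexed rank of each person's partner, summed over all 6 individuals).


Step 1: Run Gale-Shapley (men propose, women hold best offer):
  M0 proposes to W0; she accepts
  M1 proposes to W2; she accepts
  M2 proposes to W1; she accepts
Step 2: Final matching: W0-M0, W1-M2, W2-M1
Step 3: 0-indexed ranks (man's rank of his match, then woman's): 0 + 0 + 0 + 2 + 0 + 2
Step 4: Total rank sum = 4

4


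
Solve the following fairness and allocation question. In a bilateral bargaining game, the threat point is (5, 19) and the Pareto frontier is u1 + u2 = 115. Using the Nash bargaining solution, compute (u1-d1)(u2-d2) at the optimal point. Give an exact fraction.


Step 1: The Nash solution splits surplus symmetrically above the disagreement point
Step 2: u1 = (total + d1 - d2)/2 = (115 + 5 - 19)/2 = 101/2
Step 3: u2 = (total - d1 + d2)/2 = (115 - 5 + 19)/2 = 129/2
Step 4: Nash product = (101/2 - 5) * (129/2 - 19)
Step 5: = 91/2 * 91/2 = 8281/4

8281/4


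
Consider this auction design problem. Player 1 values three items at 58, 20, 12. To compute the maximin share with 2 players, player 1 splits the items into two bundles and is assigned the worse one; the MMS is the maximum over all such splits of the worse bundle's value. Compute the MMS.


Step 1: Item values = 58, 20, 12
Step 2: Enumerate all 2-bundle partitions and take the smaller bundle:
  Partition 1: {58} vs {20,12} -> bundles 58, 32; min = 32
  Partition 2: {20} vs {58,12} -> bundles 20, 70; min = 20
  Partition 3: {12} vs {58,20} -> bundles 12, 78; min = 12
Step 3: MMS = max(32, 20, 12) = 32

32


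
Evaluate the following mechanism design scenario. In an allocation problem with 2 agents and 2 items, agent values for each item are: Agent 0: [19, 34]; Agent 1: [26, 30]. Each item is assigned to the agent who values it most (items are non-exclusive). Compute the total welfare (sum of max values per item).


Step 1: For each item, find the maximum value among all agents.
Step 2: Item 0 -> Agent 1 (value 26)
Step 3: Item 1 -> Agent 0 (value 34)
Step 4: Total welfare = 26 + 34 = 60

60


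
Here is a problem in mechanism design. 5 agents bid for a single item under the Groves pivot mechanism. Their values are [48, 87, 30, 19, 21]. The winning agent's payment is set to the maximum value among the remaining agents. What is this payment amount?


Step 1: The efficient winner is agent 1 with value 87
Step 2: Other agents' values: [48, 30, 19, 21]
Step 3: Pivot payment = max(others) = 48
Step 4: The winner pays 48

48


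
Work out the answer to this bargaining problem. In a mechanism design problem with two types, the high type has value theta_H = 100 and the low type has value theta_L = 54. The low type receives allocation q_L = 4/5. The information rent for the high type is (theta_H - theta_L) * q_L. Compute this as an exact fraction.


Step 1: theta_H - theta_L = 100 - 54 = 46
Step 2: Information rent = (theta_H - theta_L) * q_L
Step 3: = 46 * 4/5
Step 4: = 184/5

184/5


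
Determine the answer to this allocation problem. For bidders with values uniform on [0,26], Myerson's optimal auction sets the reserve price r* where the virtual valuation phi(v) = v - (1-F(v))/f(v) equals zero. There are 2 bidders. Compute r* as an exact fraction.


Step 1: For U[0,26], F(v) = v/26 and f(v) = 1/26
Step 2: phi(v) = v - (1 - v/26)/(1/26) = v - (26 - v) = 2v - 26
Step 3: Set phi(r*) = 0: 2r* - 26 = 0
Step 4: r* = 26/2 = 13 (the number of bidders n = 2 does not enter)

13


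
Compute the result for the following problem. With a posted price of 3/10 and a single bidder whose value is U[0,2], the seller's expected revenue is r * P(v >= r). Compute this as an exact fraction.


Step 1: Posted price r = 3/10, value support [0,2]
Step 2: P(v >= r) = (2 - 3/10)/2 = 17/20
Step 3: Expected revenue = r * P(v >= r) = 3/10 * 17/20
Step 4: Revenue = 51/200

51/200


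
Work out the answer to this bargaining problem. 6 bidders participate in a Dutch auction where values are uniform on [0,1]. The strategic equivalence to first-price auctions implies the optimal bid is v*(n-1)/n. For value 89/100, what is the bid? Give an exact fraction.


Step 1: Dutch auctions are strategically equivalent to first-price auctions
Step 2: The equilibrium bid is b(v) = v*(n-1)/n
Step 3: b = 89/100 * 5/6
Step 4: b = 89/120

89/120


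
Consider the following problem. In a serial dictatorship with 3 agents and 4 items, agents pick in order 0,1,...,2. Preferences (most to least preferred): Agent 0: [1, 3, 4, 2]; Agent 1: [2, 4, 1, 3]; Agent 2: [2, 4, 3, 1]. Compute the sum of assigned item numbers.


Step 1: Agent 0 picks item 1
Step 2: Agent 1 picks item 2
Step 3: Agent 2 picks item 4
Step 4: Sum = 1 + 2 + 4 = 7

7


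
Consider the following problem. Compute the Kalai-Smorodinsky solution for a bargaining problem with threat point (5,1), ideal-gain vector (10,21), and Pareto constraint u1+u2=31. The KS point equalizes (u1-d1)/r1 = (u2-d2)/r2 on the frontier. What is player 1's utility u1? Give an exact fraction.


Step 1: At the KS point, (u1-d1)/r1 = (u2-d2)/r2 = t and u1+u2 = 31
Step 2: u1 = d1 + r1*t and u2 = d2 + r2*t, so (d1 + r1*t) + (d2 + r2*t) = 31
Step 3: t = (31 - 5 - 1)/(10 + 21) = 25/31
Step 4: u1 = d1 + r1*t = 5 + 10 * 25/31 = 405/31
Step 5: (Check: u2 = d2 + r2*t = 556/31; u1+u2 = 405/31 + 556/31 = 31, on the frontier.)

405/31


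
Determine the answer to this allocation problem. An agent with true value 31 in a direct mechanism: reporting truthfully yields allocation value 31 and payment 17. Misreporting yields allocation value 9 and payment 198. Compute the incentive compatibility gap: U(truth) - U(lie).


Step 1: U(truth) = value - payment = 31 - 17 = 14
Step 2: U(lie) = allocation - payment = 9 - 198 = -189
Step 3: IC gap = 14 - (-189) = 203

203


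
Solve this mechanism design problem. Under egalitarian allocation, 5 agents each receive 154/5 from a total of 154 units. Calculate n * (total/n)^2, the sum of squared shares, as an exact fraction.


Step 1: Each agent's share = 154/5
Step 2: Square of each share = (154/5)^2 = 23716/25
Step 3: Sum of squares = 5 * 23716/25 = 23716/5

23716/5


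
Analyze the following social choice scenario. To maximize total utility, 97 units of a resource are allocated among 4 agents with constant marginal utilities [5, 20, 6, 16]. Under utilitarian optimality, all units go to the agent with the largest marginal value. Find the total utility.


Step 1: The marginal utilities are [5, 20, 6, 16]
Step 2: The highest marginal utility is 20
Step 3: All 97 units go to that agent
Step 4: Total utility = 20 * 97 = 1940

1940


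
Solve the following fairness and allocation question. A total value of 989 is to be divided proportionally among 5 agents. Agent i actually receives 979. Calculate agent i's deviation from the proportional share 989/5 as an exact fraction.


Step 1: Proportional share = 989/5
Step 2: Agent's actual allocation = 979
Step 3: Excess = 979 - 989/5 = 3906/5

3906/5


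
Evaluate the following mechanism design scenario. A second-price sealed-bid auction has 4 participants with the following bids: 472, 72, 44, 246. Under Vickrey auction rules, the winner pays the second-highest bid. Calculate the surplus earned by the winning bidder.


Step 1: Sort bids in descending order: 472, 246, 72, 44
Step 2: The winning bid is the highest: 472
Step 3: The payment equals the second-highest bid: 246
Step 4: Surplus = winner's bid - payment = 472 - 246 = 226

226


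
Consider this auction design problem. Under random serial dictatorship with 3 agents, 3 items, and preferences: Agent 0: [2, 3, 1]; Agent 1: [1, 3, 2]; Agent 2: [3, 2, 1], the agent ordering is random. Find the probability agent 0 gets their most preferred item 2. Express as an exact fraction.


Step 1: Agent 0 wants item 2
Step 2: There are 6 possible orderings of agents
Step 3: In 6 orderings, agent 0 gets item 2
Step 4: Probability = 6/6 = 1

1


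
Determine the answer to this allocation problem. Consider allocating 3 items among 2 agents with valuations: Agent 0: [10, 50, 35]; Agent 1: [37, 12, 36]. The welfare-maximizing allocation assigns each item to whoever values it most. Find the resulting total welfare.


Step 1: For each item, find the maximum value among all agents.
Step 2: Item 0 -> Agent 1 (value 37)
Step 3: Item 1 -> Agent 0 (value 50)
Step 4: Item 2 -> Agent 1 (value 36)
Step 5: Total welfare = 37 + 50 + 36 = 123

123


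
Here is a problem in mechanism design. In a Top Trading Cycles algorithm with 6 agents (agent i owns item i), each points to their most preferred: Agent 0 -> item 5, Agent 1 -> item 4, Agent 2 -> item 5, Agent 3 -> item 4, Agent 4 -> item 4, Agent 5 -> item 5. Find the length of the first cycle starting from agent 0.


Step 1: Trace the pointer graph from agent 0: 0 -> 5 -> 5
Step 2: A cycle is detected when we revisit agent 5
Step 3: The cycle is: 5 -> 5
Step 4: Cycle length = 1

1


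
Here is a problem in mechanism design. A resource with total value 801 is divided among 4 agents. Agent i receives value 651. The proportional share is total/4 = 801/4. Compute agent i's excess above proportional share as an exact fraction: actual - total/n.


Step 1: Proportional share = 801/4
Step 2: Agent's actual allocation = 651
Step 3: Excess = 651 - 801/4 = 1803/4

1803/4


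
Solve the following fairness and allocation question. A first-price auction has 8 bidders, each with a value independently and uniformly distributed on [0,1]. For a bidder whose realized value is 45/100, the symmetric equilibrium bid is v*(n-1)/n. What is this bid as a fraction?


Step 1: The symmetric BNE bidding function is b(v) = v * (n-1) / n
Step 2: Substitute v = 9/20 and n = 8
Step 3: b = 9/20 * 7/8
Step 4: b = 63/160

63/160


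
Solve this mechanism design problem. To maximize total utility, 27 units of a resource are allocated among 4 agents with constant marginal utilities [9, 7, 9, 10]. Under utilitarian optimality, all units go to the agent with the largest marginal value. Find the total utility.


Step 1: The marginal utilities are [9, 7, 9, 10]
Step 2: The highest marginal utility is 10
Step 3: All 27 units go to that agent
Step 4: Total utility = 10 * 27 = 270

270


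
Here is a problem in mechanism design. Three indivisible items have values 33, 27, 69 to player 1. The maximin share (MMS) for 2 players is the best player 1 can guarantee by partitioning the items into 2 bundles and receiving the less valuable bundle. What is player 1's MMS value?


Step 1: Item values = 33, 27, 69
Step 2: Enumerate all 2-bundle partitions and take the smaller bundle:
  Partition 1: {33} vs {27,69} -> bundles 33, 96; min = 33
  Partition 2: {27} vs {33,69} -> bundles 27, 102; min = 27
  Partition 3: {69} vs {33,27} -> bundles 69, 60; min = 60
Step 3: MMS = max(33, 27, 60) = 60

60


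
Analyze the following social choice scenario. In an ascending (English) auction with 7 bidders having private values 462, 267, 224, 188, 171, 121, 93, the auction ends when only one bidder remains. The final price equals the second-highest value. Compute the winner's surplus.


Step 1: Identify the highest value: 462
Step 2: Identify the second-highest value: 267
Step 3: The final price = second-highest value = 267
Step 4: Surplus = 462 - 267 = 195

195


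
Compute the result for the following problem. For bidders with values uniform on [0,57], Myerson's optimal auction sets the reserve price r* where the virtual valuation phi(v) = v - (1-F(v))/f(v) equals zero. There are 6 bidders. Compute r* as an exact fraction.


Step 1: For U[0,57], F(v) = v/57 and f(v) = 1/57
Step 2: phi(v) = v - (1 - v/57)/(1/57) = v - (57 - v) = 2v - 57
Step 3: Set phi(r*) = 0: 2r* - 57 = 0
Step 4: r* = 57/2 (the number of bidders n = 6 does not enter)

57/2


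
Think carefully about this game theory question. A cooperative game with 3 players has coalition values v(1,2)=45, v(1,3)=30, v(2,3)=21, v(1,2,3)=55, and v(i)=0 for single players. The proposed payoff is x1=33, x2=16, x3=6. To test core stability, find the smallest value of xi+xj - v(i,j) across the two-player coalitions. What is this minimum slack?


Step 1: Slack for coalition (1,2): x1+x2 - v12 = 49 - 45 = 4
Step 2: Slack for coalition (1,3): x1+x3 - v13 = 39 - 30 = 9
Step 3: Slack for coalition (2,3): x2+x3 - v23 = 22 - 21 = 1
Step 4: Minimum slack = min(4, 9, 1) = 1, attained by (2,3); no pair can gain by deviating, so the allocation is in the core

1


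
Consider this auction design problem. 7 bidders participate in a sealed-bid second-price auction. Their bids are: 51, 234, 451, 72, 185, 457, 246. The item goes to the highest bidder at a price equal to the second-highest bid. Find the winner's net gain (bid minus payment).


Step 1: Sort bids in descending order: 457, 451, 246, 234, 185, 72, 51
Step 2: The winning bid is the highest: 457
Step 3: The payment equals the second-highest bid: 451
Step 4: Surplus = winner's bid - payment = 457 - 451 = 6

6


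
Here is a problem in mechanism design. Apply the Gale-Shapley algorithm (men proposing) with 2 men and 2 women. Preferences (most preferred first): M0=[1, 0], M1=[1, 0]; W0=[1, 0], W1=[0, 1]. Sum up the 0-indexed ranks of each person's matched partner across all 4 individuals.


Step 1: Run Gale-Shapley (men propose, women hold best offer):
  M0 proposes to W1; she accepts
  M1 proposes to W1; rejected
  M1 proposes to W0; she accepts
Step 2: Final matching: W0-M1, W1-M0
Step 3: 0-indexed ranks (man's rank of his match, then woman's): 1 + 0 + 0 + 0
Step 4: Total rank sum = 1

1


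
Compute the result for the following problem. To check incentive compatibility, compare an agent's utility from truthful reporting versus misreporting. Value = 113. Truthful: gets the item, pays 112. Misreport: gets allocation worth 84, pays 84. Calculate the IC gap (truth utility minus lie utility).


Step 1: U(truth) = value - payment = 113 - 112 = 1
Step 2: U(lie) = allocation - payment = 84 - 84 = 0
Step 3: IC gap = 1 - 0 = 1

1


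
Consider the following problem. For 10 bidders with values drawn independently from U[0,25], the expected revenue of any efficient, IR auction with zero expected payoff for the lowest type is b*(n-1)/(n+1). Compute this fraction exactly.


Step 1: By Revenue Equivalence, expected revenue = b*(n-1)/(n+1)
Step 2: Substituting n = 10, b = 25
Step 3: Revenue = 25*(10-1)/(10+1) = 25*9/11
Step 4: Revenue = 225/11

225/11


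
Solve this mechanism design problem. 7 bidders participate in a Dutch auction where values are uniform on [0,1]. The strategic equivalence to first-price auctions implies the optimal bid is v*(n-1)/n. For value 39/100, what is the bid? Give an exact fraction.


Step 1: Dutch auctions are strategically equivalent to first-price auctions
Step 2: The equilibrium bid is b(v) = v*(n-1)/n
Step 3: b = 39/100 * 6/7
Step 4: b = 117/350

117/350


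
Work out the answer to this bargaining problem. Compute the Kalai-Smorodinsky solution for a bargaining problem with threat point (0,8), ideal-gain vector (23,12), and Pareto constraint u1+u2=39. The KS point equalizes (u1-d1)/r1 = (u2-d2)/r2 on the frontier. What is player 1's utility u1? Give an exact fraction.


Step 1: At the KS point, (u1-d1)/r1 = (u2-d2)/r2 = t and u1+u2 = 39
Step 2: u1 = d1 + r1*t and u2 = d2 + r2*t, so (d1 + r1*t) + (d2 + r2*t) = 39
Step 3: t = (39 - 0 - 8)/(23 + 12) = 31/35
Step 4: u1 = d1 + r1*t = 0 + 23 * 31/35 = 713/35
Step 5: (Check: u2 = d2 + r2*t = 652/35; u1+u2 = 713/35 + 652/35 = 39, on the frontier.)

713/35


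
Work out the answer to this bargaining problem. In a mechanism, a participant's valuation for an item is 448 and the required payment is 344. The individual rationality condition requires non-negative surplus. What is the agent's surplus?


Step 1: Surplus = value - payment = 448 - 344 = 104
Step 2: IR is satisfied (surplus >= 0)

104


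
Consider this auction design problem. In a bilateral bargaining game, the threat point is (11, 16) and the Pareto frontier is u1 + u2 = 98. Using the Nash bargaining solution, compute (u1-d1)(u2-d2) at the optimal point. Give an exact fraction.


Step 1: The Nash solution splits surplus symmetrically above the disagreement point
Step 2: u1 = (total + d1 - d2)/2 = (98 + 11 - 16)/2 = 93/2
Step 3: u2 = (total - d1 + d2)/2 = (98 - 11 + 16)/2 = 103/2
Step 4: Nash product = (93/2 - 11) * (103/2 - 16)
Step 5: = 71/2 * 71/2 = 5041/4

5041/4


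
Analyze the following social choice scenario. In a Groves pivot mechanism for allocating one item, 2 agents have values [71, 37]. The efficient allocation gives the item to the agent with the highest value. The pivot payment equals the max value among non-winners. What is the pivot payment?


Step 1: The efficient winner is agent 0 with value 71
Step 2: Other agents' values: [37]
Step 3: Pivot payment = max(others) = 37
Step 4: The winner pays 37

37


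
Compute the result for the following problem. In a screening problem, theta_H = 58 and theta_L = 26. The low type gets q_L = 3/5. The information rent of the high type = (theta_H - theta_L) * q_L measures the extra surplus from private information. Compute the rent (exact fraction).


Step 1: theta_H - theta_L = 58 - 26 = 32
Step 2: Information rent = (theta_H - theta_L) * q_L
Step 3: = 32 * 3/5
Step 4: = 96/5

96/5


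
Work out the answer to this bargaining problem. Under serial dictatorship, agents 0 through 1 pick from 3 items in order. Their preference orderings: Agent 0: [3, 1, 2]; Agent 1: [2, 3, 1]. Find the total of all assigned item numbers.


Step 1: Agent 0 picks item 3
Step 2: Agent 1 picks item 2
Step 3: Sum = 3 + 2 = 5

5


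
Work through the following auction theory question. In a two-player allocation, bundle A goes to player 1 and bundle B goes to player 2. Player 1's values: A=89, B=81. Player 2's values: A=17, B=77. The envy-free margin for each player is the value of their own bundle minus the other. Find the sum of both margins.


Step 1: Player 1's margin = v1(A) - v1(B) = 89 - 81 = 8
Step 2: Player 2's margin = v2(B) - v2(A) = 77 - 17 = 60
Step 3: Total margin = 8 + 60 = 68

68


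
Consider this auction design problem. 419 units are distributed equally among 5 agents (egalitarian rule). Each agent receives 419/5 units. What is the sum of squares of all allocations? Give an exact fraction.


Step 1: Each agent's share = 419/5
Step 2: Square of each share = (419/5)^2 = 175561/25
Step 3: Sum of squares = 5 * 175561/25 = 175561/5

175561/5


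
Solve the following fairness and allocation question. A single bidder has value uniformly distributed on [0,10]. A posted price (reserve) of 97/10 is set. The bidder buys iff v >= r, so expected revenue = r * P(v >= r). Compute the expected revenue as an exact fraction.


Step 1: Posted price r = 97/10, value support [0,10]
Step 2: P(v >= r) = (10 - 97/10)/10 = 3/100
Step 3: Expected revenue = r * P(v >= r) = 97/10 * 3/100
Step 4: Revenue = 291/1000

291/1000


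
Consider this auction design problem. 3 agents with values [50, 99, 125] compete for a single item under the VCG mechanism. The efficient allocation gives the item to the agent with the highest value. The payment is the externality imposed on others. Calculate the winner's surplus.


Step 1: The winner is the agent with the highest value: agent 2 with value 125
Step 2: Values of other agents: [50, 99]
Step 3: VCG payment = max of others' values = 99
Step 4: Surplus = 125 - 99 = 26

26


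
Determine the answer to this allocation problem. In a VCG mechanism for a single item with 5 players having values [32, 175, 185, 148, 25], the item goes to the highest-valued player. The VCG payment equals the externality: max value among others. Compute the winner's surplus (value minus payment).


Step 1: The winner is the agent with the highest value: agent 2 with value 185
Step 2: Values of other agents: [32, 175, 148, 25]
Step 3: VCG payment = max of others' values = 175
Step 4: Surplus = 185 - 175 = 10

10


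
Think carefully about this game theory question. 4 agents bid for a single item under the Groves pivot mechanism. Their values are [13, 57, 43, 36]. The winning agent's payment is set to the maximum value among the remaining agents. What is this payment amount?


Step 1: The efficient winner is agent 1 with value 57
Step 2: Other agents' values: [13, 43, 36]
Step 3: Pivot payment = max(others) = 43
Step 4: The winner pays 43

43


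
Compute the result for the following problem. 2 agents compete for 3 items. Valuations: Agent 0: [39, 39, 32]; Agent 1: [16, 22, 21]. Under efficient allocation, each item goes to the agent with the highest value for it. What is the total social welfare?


Step 1: For each item, find the maximum value among all agents.
Step 2: Item 0 -> Agent 0 (value 39)
Step 3: Item 1 -> Agent 0 (value 39)
Step 4: Item 2 -> Agent 0 (value 32)
Step 5: Total welfare = 39 + 39 + 32 = 110

110


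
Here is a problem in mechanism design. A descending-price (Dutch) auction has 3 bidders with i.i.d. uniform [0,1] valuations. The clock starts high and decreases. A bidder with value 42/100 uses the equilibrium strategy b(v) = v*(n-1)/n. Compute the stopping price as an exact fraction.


Step 1: Dutch auctions are strategically equivalent to first-price auctions
Step 2: The equilibrium bid is b(v) = v*(n-1)/n
Step 3: b = 21/50 * 2/3
Step 4: b = 7/25

7/25


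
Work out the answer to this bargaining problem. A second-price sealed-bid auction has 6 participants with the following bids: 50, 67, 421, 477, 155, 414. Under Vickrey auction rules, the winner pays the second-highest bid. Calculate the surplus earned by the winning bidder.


Step 1: Sort bids in descending order: 477, 421, 414, 155, 67, 50
Step 2: The winning bid is the highest: 477
Step 3: The payment equals the second-highest bid: 421
Step 4: Surplus = winner's bid - payment = 477 - 421 = 56

56
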